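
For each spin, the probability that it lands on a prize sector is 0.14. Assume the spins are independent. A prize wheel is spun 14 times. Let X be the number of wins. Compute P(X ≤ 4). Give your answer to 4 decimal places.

X ~ Binomial(14, 0.14); P(X ≤ 4) = Σ C(14,k) p^k (1−p)^(14−k) over k:
  k=0: C(14,0)·0.14^0·0.86^14 = 0.121054
  k=1: C(14,1)·0.14^1·0.86^13 = 0.275890
  k=2: C(14,2)·0.14^2·0.86^12 = 0.291930
  k=3: C(14,3)·0.14^3·0.86^11 = 0.190094
  k=4: C(14,4)·0.14^4·0.86^10 = 0.085100
Total = 0.964068

0.9641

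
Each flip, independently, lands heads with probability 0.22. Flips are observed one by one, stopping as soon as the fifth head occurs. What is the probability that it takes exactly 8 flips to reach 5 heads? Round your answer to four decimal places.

Y = trial on which the fifth success occurs; negative binomial, r=5, p=0.22.
P(Y=8) = C(7,4) · p^5 · (1−p)^3
= 35 · 0.00051536 · 0.47455 = 0.008560

0.0086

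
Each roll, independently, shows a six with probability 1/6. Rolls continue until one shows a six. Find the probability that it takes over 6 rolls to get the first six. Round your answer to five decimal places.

0.33490

Y = number of rolls to the first success; geometric, p = 0.166667.
P(Y > 6) = P(first 6 all fail) = (1−p)^6 = 0.3348980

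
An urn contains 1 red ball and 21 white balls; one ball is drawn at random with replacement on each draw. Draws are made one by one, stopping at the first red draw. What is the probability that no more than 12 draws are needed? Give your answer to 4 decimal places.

0.4278

Y = number of draws to the first success; geometric, p = 0.045455.
P(Y ≤ 12) = 1 − (1−p)^12 = 1 − 0.572215 = 0.427785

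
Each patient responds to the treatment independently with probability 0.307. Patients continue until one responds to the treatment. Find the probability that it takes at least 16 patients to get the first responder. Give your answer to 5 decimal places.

0.00408

Y = number of patients to the first success; geometric, p = 0.307.
P(Y > 15) = P(first 15 all fail) = (1−p)^15 = 0.0040832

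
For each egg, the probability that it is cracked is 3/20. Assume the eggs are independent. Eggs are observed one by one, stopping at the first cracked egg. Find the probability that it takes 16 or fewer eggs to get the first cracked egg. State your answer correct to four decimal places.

Y = number of eggs to the first success; geometric, p = 0.15.
P(Y ≤ 16) = 1 − (1−p)^16 = 1 − 0.074251 = 0.925749

0.9257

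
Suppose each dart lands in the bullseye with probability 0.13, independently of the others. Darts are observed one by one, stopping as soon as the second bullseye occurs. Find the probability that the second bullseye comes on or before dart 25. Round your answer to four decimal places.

0.8543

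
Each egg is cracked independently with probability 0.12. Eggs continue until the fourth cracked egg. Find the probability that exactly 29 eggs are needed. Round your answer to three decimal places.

0.028

Y = trial on which the fourth success occurs; negative binomial, r=4, p=0.12.
P(Y=29) = C(28,3) · p^4 · (1−p)^25
= 3276 · 0.00020736 · 0.040932 = 0.02781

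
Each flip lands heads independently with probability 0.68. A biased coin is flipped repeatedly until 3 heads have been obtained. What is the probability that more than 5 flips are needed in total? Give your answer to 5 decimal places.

Needing more than 5 flips ⇔ fewer than 3 successes in the first 5. With X ~ Binomial(5, 0.68), P(Y > 5) = P(X ≤ 2).
  k=0: C(5,0)·0.68^0·0.32^5 = 0.0033554
  k=1: C(5,1)·0.68^1·0.32^4 = 0.0356516
  k=2: C(5,2)·0.68^2·0.32^3 = 0.1515192
P(X ≤ 2) = 0.1905263

0.19053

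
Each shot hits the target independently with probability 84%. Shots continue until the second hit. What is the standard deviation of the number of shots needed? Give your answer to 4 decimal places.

0.6734

Y = total shots until the second success; negative binomial with r=2, p=0.84.
SD(Y) = √[r(1−p)/p²] = √(0.453515) = 0.673435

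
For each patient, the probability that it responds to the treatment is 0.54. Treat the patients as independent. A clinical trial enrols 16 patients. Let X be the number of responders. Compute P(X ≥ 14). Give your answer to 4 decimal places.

X ~ Binomial(16, 0.54); P(X ≥ 14) = Σ C(16,k) p^k (1−p)^(16−k) over k:
  k=14: C(16,14)·0.54^14·0.46^2 = 0.004552
  k=15: C(16,15)·0.54^15·0.46^1 = 0.000712
  k=16: C(16,16)·0.54^16·0.46^0 = 0.000052
Total = 0.005317

0.0053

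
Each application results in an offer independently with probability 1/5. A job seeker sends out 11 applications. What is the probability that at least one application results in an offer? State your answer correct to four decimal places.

P(at least one) = 1 − P(none) = 1 − (1 − 0.20)^11
= 1 − 0.085899 = 0.914101

0.9141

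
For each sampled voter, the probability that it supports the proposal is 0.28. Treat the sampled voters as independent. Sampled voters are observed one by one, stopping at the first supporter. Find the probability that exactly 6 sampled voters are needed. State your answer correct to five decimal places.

Geometric (trials to first success), p = 0.28.
P(Y = 6) = (1−p)^5 · p = 0.19349 · 0.28 = 0.0541777

0.05418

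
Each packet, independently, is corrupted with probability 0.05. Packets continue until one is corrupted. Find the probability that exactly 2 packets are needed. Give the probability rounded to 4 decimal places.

Geometric (trials to first success), p = 0.05.
P(Y = 2) = (1−p)^1 · p = 0.95 · 0.05 = 0.047500

0.0475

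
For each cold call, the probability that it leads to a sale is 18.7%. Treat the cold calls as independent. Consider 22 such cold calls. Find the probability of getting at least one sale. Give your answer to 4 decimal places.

P(at least one) = 1 − P(none) = 1 − (1 − 0.187)^22
= 1 − 0.010519 = 0.989481

0.9895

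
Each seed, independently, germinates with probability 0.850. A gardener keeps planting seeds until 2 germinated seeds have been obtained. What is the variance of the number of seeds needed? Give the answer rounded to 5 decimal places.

0.41522

Y = total seeds until the second success; negative binomial with r=2, p=0.85.
Var(Y) = r(1−p)/p² = 2·0.15 / 0.85² = 0.4152249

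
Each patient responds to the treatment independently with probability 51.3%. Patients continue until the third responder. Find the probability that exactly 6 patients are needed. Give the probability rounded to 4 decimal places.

0.1559

Y = trial on which the third success occurs; negative binomial, r=3, p=0.513.
P(Y=6) = C(5,2) · p^3 · (1−p)^3
= 10 · 0.13501 · 0.1155 = 0.155933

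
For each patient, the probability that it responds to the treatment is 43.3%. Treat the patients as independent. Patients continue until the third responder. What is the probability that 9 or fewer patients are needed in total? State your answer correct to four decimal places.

0.8252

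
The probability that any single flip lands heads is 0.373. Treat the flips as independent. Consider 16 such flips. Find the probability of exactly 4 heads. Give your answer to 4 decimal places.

X ~ Binomial(n=16, p=0.373).
P(X=4) = C(16,4) · p^4 · (1−p)^12
= 1820 · 0.019357 · 0.0036916 = 0.130052

0.1301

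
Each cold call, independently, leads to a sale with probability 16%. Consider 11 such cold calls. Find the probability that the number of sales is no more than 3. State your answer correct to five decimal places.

0.91544

X ~ Binomial(11, 0.16); P(X ≤ 3) = Σ C(11,k) p^k (1−p)^(11−k) over k:
  k=0: C(11,0)·0.16^0·0.84^11 = 0.1469170
  k=1: C(11,1)·0.16^1·0.84^10 = 0.3078262
  k=2: C(11,2)·0.16^2·0.84^9 = 0.2931678
  k=3: C(11,3)·0.16^3·0.84^8 = 0.1675244
Total = 0.9154354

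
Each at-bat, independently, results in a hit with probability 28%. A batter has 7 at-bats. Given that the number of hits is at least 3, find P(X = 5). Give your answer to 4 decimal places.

0.0608

X ~ Binomial(7, 0.28). Want P(X=5 | X≥3) = P(X=5) / P(X≥3).
P(X=5) = C(7,5)·0.28^5·0.72^2 = 0.018736
P(X≥3) = 1 − 0.100306 − 0.273056 − 0.318565 = 0.308073
Ratio = 0.018736 / 0.308073 = 0.060816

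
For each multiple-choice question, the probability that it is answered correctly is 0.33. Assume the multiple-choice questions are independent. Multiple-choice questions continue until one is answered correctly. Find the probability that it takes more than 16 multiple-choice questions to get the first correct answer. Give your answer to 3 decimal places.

0.002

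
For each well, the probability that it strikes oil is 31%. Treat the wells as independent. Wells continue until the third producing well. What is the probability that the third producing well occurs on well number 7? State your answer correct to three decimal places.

0.101

Y = trial on which the third success occurs; negative binomial, r=3, p=0.31.
P(Y=7) = C(6,2) · p^3 · (1−p)^4
= 15 · 0.029791 · 0.22667 = 0.10129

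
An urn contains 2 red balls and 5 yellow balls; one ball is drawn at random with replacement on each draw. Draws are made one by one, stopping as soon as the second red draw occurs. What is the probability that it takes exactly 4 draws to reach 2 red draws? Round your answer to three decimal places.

0.125

Y = trial on which the second success occurs; negative binomial, r=2, p=0.285714.
P(Y=4) = C(3,1) · p^2 · (1−p)^2
= 3 · 0.081633 · 0.5102 = 0.12495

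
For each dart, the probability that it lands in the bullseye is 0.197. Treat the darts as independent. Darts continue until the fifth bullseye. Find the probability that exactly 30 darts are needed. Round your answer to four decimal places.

0.0292

Y = trial on which the fifth success occurs; negative binomial, r=5, p=0.197.
P(Y=30) = C(29,4) · p^5 · (1−p)^25
= 23751 · 0.00029671 · 0.0041485 = 0.029235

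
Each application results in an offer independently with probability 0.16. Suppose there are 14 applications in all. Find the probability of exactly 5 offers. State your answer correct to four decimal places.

0.0437

X ~ Binomial(n=14, p=0.16).
P(X=5) = C(14,5) · p^5 · (1−p)^9
= 2002 · 0.00010486 · 0.20822 = 0.043710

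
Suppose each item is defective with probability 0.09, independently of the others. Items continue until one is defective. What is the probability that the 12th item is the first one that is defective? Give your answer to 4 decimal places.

Geometric (trials to first success), p = 0.09.
P(Y = 12) = (1−p)^11 · p = 0.35437 · 0.09 = 0.031893

0.0319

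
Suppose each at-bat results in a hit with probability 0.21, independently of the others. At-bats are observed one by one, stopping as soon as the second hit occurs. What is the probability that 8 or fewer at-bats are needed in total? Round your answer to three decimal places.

0.526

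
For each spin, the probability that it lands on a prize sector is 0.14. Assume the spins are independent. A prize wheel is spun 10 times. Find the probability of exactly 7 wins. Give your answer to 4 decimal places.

0.0001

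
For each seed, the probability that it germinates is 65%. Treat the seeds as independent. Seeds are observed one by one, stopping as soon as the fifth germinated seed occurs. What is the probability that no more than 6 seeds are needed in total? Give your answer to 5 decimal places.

Finishing within 6 seeds ⇔ at least 5 successes in the first 6. With X ~ Binomial(6, 0.65), P(Y ≤ 6) = 1 − P(X ≤ 4).
  k=0: C(6,0)·0.65^0·0.35^6 = 0.0018383
  k=1: C(6,1)·0.65^1·0.35^5 = 0.0204835
  k=2: C(6,2)·0.65^2·0.35^4 = 0.0951021
  k=3: C(6,3)·0.65^3·0.35^3 = 0.2354909
  k=4: C(6,4)·0.65^4·0.35^2 = 0.3280052
1 − 0.6809201 = 0.3190799

0.31908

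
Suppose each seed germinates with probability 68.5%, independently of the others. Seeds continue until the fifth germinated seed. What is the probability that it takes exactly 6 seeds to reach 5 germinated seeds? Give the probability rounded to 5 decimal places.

0.23754

Y = trial on which the fifth success occurs; negative binomial, r=5, p=0.685.
P(Y=6) = C(5,4) · p^5 · (1−p)^1
= 5 · 0.15082 · 0.315 = 0.2375382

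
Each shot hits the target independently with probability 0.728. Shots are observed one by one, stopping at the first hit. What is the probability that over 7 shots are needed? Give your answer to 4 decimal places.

Y = number of shots to the first success; geometric, p = 0.728.
P(Y > 7) = P(first 7 all fail) = (1−p)^7 = 0.000110

0.0001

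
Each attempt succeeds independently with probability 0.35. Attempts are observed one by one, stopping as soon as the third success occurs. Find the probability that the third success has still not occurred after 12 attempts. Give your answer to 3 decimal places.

Needing more than 12 attempts ⇔ fewer than 3 successes in the first 12. With X ~ Binomial(12, 0.35), P(Y > 12) = P(X ≤ 2).
  k=0: C(12,0)·0.35^0·0.65^12 = 0.00569
  k=1: C(12,1)·0.35^1·0.65^11 = 0.03675
  k=2: C(12,2)·0.35^2·0.65^10 = 0.10885
P(X ≤ 2) = 0.15129

0.151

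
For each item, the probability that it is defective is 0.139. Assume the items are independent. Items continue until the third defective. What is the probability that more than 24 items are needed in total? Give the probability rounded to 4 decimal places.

Needing more than 24 items ⇔ fewer than 3 successes in the first 24. With X ~ Binomial(24, 0.139), P(Y > 24) = P(X ≤ 2).
  k=0: C(24,0)·0.139^0·0.861^24 = 0.027547
  k=1: C(24,1)·0.139^1·0.861^23 = 0.106733
  k=2: C(24,2)·0.139^2·0.861^22 = 0.198156
P(X ≤ 2) = 0.332436

0.3324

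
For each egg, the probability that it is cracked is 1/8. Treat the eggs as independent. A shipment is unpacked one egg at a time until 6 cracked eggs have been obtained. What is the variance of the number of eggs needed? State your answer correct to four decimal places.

336.0000

Y = total eggs until the sixth success; negative binomial with r=6, p=0.125.
Var(Y) = r(1−p)/p² = 6·0.875 / 0.125² = 336.000000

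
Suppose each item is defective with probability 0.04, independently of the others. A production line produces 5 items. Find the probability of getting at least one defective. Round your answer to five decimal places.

P(at least one) = 1 − P(none) = 1 − (1 − 0.04)^5
= 1 − 0.8153727 = 0.1846273

0.18463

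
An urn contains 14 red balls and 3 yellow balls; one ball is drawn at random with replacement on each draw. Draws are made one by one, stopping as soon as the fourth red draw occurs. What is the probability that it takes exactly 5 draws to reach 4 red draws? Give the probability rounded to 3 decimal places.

0.325

Y = trial on which the fourth success occurs; negative binomial, r=4, p=0.823529.
P(Y=5) = C(4,3) · p^4 · (1−p)^1
= 4 · 0.45996 · 0.17647 = 0.32467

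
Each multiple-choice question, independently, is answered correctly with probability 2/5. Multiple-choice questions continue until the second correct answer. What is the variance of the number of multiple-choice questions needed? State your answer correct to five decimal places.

Y = total multiple-choice questions until the second success; negative binomial with r=2, p=0.40.
Var(Y) = r(1−p)/p² = 2·0.60 / 0.40² = 7.5000000

7.50000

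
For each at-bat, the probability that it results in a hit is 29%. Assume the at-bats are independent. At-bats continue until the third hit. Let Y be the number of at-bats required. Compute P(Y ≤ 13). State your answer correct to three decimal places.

0.775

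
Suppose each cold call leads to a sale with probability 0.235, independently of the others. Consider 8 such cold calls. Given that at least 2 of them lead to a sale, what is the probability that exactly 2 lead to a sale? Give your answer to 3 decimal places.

0.521

X ~ Binomial(8, 0.235). Want P(X=2 | X≥2) = P(X=2) / P(X≥2).
P(X=2) = C(8,2)·0.235^2·0.765^6 = 0.30993
P(X≥2) = 1 − 0.11730 − 0.28826 = 0.59444
Ratio = 0.30993 / 0.59444 = 0.52138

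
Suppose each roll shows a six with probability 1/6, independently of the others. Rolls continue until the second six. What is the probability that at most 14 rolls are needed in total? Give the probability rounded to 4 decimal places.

0.7040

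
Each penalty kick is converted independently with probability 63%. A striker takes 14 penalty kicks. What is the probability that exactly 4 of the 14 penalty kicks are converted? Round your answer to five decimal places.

X ~ Binomial(n=14, p=0.63).
P(X=4) = C(14,4) · p^4 · (1−p)^10
= 1001 · 0.15753 · 4.8086e-05 = 0.0075825

0.00758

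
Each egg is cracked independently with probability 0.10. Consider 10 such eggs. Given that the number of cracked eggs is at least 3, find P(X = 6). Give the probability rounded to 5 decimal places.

0.00196

X ~ Binomial(10, 0.10). Want P(X=6 | X≥3) = P(X=6) / P(X≥3).
P(X=6) = C(10,6)·0.10^6·0.90^4 = 0.0001378
P(X≥3) = 1 − 0.3486784 − 0.3874205 − 0.1937102 = 0.0701908
Ratio = 0.0001378 / 0.0701908 = 0.0019629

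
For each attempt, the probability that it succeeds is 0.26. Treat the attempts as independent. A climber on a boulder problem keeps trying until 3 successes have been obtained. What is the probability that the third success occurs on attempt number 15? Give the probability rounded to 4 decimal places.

0.0431

Y = trial on which the third success occurs; negative binomial, r=3, p=0.26.
P(Y=15) = C(14,2) · p^3 · (1−p)^12
= 91 · 0.017576 · 0.026964 = 0.043126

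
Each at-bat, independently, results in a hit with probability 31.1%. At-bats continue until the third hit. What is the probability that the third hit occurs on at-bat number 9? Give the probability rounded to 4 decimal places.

Y = trial on which the third success occurs; negative binomial, r=3, p=0.311.
P(Y=9) = C(8,2) · p^3 · (1−p)^6
= 28 · 0.03008 · 0.10698 = 0.090106

0.0901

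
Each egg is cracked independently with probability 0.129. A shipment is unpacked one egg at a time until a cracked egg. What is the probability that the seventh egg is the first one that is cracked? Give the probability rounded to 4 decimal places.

Geometric (trials to first success), p = 0.129.
P(Y = 7) = (1−p)^6 · p = 0.43663 · 0.129 = 0.056325

0.0563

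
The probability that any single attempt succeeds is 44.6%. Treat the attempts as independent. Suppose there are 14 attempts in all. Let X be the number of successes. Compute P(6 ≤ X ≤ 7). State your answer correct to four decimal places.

X ~ Binomial(14, 0.446); P(6 ≤ X ≤ 7) = Σ C(14,k) p^k (1−p)^(14−k) over k:
  k=6: C(14,6)·0.446^6·0.554^8 = 0.209721
  k=7: C(14,7)·0.446^7·0.554^7 = 0.192957
Total = 0.402678

0.4027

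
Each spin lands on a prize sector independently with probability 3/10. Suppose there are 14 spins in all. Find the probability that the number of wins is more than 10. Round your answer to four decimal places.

X ~ Binomial(14, 0.30); P(X ≥ 11) = Σ C(14,k) p^k (1−p)^(14−k) over k:
  k=11: C(14,11)·0.30^11·0.70^3 = 0.000221
  k=12: C(14,12)·0.30^12·0.70^2 = 0.000024
  k=13: C(14,13)·0.30^13·0.70^1 = 0.000002
  k=14: C(14,14)·0.30^14·0.70^0 = 0.000000
Total = 0.000246

0.0002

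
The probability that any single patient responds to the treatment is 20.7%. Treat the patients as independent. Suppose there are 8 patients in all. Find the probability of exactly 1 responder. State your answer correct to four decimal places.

X ~ Binomial(n=8, p=0.207).
P(X=1) = C(8,1) · p^1 · (1−p)^7
= 8 · 0.207 · 0.1972 = 0.326567

0.3266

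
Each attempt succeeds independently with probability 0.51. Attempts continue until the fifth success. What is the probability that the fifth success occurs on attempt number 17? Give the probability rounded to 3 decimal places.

Y = trial on which the fifth success occurs; negative binomial, r=5, p=0.51.
P(Y=17) = C(16,4) · p^5 · (1−p)^12
= 1820 · 0.034503 · 0.00019158 = 0.01203

0.012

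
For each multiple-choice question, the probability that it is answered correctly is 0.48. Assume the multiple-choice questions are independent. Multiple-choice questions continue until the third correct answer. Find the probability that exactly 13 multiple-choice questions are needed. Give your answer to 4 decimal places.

Y = trial on which the third success occurs; negative binomial, r=3, p=0.48.
P(Y=13) = C(12,2) · p^3 · (1−p)^10
= 66 · 0.11059 · 0.0014456 = 0.010551

0.0106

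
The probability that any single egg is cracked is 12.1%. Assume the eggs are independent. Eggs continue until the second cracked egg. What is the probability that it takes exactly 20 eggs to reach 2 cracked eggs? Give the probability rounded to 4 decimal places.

Y = trial on which the second success occurs; negative binomial, r=2, p=0.121.
P(Y=20) = C(19,1) · p^2 · (1−p)^18
= 19 · 0.014641 · 0.09813 = 0.027298

0.0273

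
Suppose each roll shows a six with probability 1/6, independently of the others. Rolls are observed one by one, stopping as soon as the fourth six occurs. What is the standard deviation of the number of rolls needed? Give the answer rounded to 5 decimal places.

10.95445

Y = total rolls until the fourth success; negative binomial with r=4, p=0.166667.
SD(Y) = √[r(1−p)/p²] = √(120.0000000) = 10.9544512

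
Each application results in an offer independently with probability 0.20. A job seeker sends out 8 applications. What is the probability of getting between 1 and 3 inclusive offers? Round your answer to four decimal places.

X ~ Binomial(8, 0.20); P(1 ≤ X ≤ 3) = Σ C(8,k) p^k (1−p)^(8−k) over k:
  k=1: C(8,1)·0.20^1·0.80^7 = 0.335544
  k=2: C(8,2)·0.20^2·0.80^6 = 0.293601
  k=3: C(8,3)·0.20^3·0.80^5 = 0.146801
Total = 0.775946

0.7759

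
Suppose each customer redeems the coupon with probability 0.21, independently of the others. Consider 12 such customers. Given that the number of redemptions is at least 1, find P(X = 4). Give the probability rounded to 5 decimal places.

0.15522

X ~ Binomial(12, 0.21). Want P(X=4 | X≥1) = P(X=4) / P(X≥1).
P(X=4) = C(12,4)·0.21^4·0.79^8 = 0.1460492
P(X≥1) = 1 − 0.0590915 = 0.9409085
Ratio = 0.1460492 / 0.9409085 = 0.1552214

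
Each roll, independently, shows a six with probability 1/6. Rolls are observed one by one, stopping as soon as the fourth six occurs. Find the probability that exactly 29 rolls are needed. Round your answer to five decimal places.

Y = trial on which the fourth success occurs; negative binomial, r=4, p=0.166667.
P(Y=29) = C(28,3) · p^4 · (1−p)^25
= 3276 · 0.0007716 · 0.010483 = 0.0264977

0.02650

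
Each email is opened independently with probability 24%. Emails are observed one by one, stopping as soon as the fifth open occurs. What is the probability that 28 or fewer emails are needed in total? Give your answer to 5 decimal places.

Finishing within 28 emails ⇔ at least 5 successes in the first 28. With X ~ Binomial(28, 0.24), P(Y ≤ 28) = 1 − P(X ≤ 4).
  k=0: C(28,0)·0.24^0·0.76^28 = 0.0004600
  k=1: C(28,1)·0.24^1·0.76^27 = 0.0040676
  k=2: C(28,2)·0.24^2·0.76^26 = 0.0173407
  k=3: C(28,3)·0.24^3·0.76^25 = 0.0474589
  k=4: C(28,4)·0.24^4·0.76^24 = 0.0936688
1 − 0.1629961 = 0.8370039

0.83700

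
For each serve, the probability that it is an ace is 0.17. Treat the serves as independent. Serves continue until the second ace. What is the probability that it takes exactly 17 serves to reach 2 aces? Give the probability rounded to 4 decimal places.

0.0283

Y = trial on which the second success occurs; negative binomial, r=2, p=0.17.
P(Y=17) = C(16,1) · p^2 · (1−p)^15
= 16 · 0.0289 · 0.061118 = 0.028261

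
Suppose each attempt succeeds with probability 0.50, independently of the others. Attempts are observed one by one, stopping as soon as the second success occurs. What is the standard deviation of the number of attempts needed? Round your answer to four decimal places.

2.0000

Y = total attempts until the second success; negative binomial with r=2, p=0.50.
SD(Y) = √[r(1−p)/p²] = √(4.000000) = 2.000000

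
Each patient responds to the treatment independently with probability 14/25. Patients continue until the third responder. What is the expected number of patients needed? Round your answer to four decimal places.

5.3571

Y = total patients until the third success; negative binomial with r=3, p=0.56.
E[Y] = r / p = 3 / 0.56 = 5.357143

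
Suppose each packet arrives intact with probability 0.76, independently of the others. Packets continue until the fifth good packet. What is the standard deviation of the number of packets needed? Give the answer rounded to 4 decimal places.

Y = total packets until the fifth success; negative binomial with r=5, p=0.76.
SD(Y) = √[r(1−p)/p²] = √(2.077562) = 1.441375

1.4414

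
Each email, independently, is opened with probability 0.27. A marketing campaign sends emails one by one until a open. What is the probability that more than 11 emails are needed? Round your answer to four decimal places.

Y = number of emails to the first success; geometric, p = 0.27.
P(Y > 11) = P(first 11 all fail) = (1−p)^11 = 0.031373

0.0314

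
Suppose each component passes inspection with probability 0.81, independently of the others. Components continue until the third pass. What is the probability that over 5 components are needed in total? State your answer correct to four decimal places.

0.0505

Needing more than 5 components ⇔ fewer than 3 successes in the first 5. With X ~ Binomial(5, 0.81), P(Y > 5) = P(X ≤ 2).
  k=0: C(5,0)·0.81^0·0.19^5 = 0.000248
  k=1: C(5,1)·0.81^1·0.19^4 = 0.005278
  k=2: C(5,2)·0.81^2·0.19^3 = 0.045002
P(X ≤ 2) = 0.050528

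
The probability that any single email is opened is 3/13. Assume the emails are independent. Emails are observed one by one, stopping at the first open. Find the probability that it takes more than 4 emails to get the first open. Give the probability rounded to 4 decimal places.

0.3501

Y = number of emails to the first success; geometric, p = 0.230769.
P(Y > 4) = P(first 4 all fail) = (1−p)^4 = 0.350128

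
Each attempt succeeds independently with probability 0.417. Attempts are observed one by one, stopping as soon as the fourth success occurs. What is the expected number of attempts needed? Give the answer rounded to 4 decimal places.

9.5923

Y = total attempts until the fourth success; negative binomial with r=4, p=0.417.
E[Y] = r / p = 4 / 0.417 = 9.592326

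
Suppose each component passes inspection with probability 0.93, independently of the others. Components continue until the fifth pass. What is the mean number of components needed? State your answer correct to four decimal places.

Y = total components until the fifth success; negative binomial with r=5, p=0.93.
E[Y] = r / p = 5 / 0.93 = 5.376344

5.3763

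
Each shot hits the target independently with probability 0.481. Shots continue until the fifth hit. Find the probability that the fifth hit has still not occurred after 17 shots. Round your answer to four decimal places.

0.0350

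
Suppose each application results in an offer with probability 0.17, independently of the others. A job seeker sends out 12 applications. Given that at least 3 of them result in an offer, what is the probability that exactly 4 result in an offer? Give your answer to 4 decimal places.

X ~ Binomial(12, 0.17). Want P(X=4 | X≥3) = P(X=4) / P(X≥3).
P(X=4) = C(12,4)·0.17^4·0.83^8 = 0.093116
P(X≥3) = 1 − 0.106890 − 0.262718 − 0.295953 = 0.334439
Ratio = 0.093116 / 0.334439 = 0.278425

0.2784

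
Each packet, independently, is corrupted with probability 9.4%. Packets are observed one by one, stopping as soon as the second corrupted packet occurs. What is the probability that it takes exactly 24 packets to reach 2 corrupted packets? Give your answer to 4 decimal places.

0.0232

Y = trial on which the second success occurs; negative binomial, r=2, p=0.094.
P(Y=24) = C(23,1) · p^2 · (1−p)^22
= 23 · 0.008836 · 0.11398 = 0.023163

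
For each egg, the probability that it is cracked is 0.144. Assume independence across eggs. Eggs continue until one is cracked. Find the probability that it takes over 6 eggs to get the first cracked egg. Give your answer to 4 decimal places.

Y = number of eggs to the first success; geometric, p = 0.144.
P(Y > 6) = P(first 6 all fail) = (1−p)^6 = 0.393407

0.3934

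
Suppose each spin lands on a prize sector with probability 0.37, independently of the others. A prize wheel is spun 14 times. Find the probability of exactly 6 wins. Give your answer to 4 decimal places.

0.1912

X ~ Binomial(n=14, p=0.37).
P(X=6) = C(14,6) · p^6 · (1−p)^8
= 3003 · 0.0025657 · 0.024816 = 0.191201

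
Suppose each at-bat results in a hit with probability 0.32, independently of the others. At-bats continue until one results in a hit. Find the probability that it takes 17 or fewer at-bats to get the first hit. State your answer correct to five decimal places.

0.99858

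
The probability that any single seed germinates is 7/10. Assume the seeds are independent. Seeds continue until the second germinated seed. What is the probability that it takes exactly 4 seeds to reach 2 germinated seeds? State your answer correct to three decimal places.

Y = trial on which the second success occurs; negative binomial, r=2, p=0.70.
P(Y=4) = C(3,1) · p^2 · (1−p)^2
= 3 · 0.49 · 0.09 = 0.13230

0.132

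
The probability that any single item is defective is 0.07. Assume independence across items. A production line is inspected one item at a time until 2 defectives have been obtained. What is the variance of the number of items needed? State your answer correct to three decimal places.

379.592

Y = total items until the second success; negative binomial with r=2, p=0.07.
Var(Y) = r(1−p)/p² = 2·0.93 / 0.07² = 379.59184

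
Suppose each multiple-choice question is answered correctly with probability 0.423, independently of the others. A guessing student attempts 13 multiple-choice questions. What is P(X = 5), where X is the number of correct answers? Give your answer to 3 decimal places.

0.214

X ~ Binomial(n=13, p=0.423).
P(X=5) = C(13,5) · p^5 · (1−p)^8
= 1287 · 0.013543 · 0.012286 = 0.21413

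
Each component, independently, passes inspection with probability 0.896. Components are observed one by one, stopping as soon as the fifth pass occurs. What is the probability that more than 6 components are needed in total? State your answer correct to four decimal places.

Needing more than 6 components ⇔ fewer than 5 successes in the first 6. With X ~ Binomial(6, 0.896), P(Y > 6) = P(X ≤ 4).
  k=0: C(6,0)·0.896^0·0.104^6 = 0.000001
  k=1: C(6,1)·0.896^1·0.104^5 = 0.000065
  k=2: C(6,2)·0.896^2·0.104^4 = 0.001409
  k=3: C(6,3)·0.896^3·0.104^3 = 0.016183
  k=4: C(6,4)·0.896^4·0.104^2 = 0.104566
P(X ≤ 4) = 0.122224

0.1222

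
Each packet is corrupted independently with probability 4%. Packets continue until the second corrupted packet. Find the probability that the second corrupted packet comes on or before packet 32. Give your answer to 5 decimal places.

Finishing within 32 packets ⇔ at least 2 successes in the first 32. With X ~ Binomial(32, 0.04), P(Y ≤ 32) = 1 − P(X ≤ 1).
  k=0: C(32,0)·0.04^0·0.96^32 = 0.2708192
  k=1: C(32,1)·0.04^1·0.96^31 = 0.3610923
1 − 0.6319115 = 0.3680885

0.36809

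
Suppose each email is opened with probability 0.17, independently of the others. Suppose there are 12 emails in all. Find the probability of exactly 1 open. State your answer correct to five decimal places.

X ~ Binomial(n=12, p=0.17).
P(X=1) = C(12,1) · p^1 · (1−p)^11
= 12 · 0.17 · 0.12878 = 0.2627176

0.26272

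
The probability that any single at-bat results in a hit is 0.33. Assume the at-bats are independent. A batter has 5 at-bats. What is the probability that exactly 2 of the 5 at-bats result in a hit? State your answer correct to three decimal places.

0.328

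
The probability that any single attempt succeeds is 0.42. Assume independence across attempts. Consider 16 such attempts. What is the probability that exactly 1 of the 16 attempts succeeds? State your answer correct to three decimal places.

X ~ Binomial(n=16, p=0.42).
P(X=1) = C(16,1) · p^1 · (1−p)^15
= 16 · 0.42 · 0.00028276 = 0.00190

0.002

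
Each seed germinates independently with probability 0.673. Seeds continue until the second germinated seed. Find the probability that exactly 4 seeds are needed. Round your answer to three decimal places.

0.145

Y = trial on which the second success occurs; negative binomial, r=2, p=0.673.
P(Y=4) = C(3,1) · p^2 · (1−p)^2
= 3 · 0.45293 · 0.10693 = 0.14529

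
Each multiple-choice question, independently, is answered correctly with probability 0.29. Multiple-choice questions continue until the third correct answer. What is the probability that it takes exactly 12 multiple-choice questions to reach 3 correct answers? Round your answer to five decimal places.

Y = trial on which the third success occurs; negative binomial, r=3, p=0.29.
P(Y=12) = C(11,2) · p^3 · (1−p)^9
= 55 · 0.024389 · 0.045849 = 0.0615009

0.06150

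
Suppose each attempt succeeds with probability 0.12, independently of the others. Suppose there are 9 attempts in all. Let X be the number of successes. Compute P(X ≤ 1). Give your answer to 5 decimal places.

0.70488

X ~ Binomial(9, 0.12); P(X ≤ 1) = Σ C(9,k) p^k (1−p)^(9−k) over k:
  k=0: C(9,0)·0.12^0·0.88^9 = 0.3164784
  k=1: C(9,1)·0.12^1·0.88^8 = 0.3884053
Total = 0.7048837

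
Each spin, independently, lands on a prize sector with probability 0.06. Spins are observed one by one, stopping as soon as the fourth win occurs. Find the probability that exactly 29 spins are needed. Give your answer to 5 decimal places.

Y = trial on which the fourth success occurs; negative binomial, r=4, p=0.06.
P(Y=29) = C(28,3) · p^4 · (1−p)^25
= 3276 · 1.296e-05 · 0.21291 = 0.0090395

0.00904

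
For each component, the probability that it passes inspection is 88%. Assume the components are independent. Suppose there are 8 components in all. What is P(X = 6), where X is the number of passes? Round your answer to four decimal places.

0.1872

X ~ Binomial(n=8, p=0.88).
P(X=6) = C(8,6) · p^6 · (1−p)^2
= 28 · 0.4644 · 0.0144 = 0.187248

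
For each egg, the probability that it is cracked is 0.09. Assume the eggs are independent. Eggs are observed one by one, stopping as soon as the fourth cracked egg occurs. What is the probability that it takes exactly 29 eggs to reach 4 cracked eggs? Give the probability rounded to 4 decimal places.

0.0203

Y = trial on which the fourth success occurs; negative binomial, r=4, p=0.09.
P(Y=29) = C(28,3) · p^4 · (1−p)^25
= 3276 · 6.561e-05 · 0.094631 = 0.020340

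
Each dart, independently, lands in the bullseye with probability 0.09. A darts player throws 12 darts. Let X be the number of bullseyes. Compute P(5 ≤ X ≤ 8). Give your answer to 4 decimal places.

0.0027

X ~ Binomial(12, 0.09); P(5 ≤ X ≤ 8) = Σ C(12,k) p^k (1−p)^(12−k) over k:
  k=5: C(12,5)·0.09^5·0.91^7 = 0.002417
  k=6: C(12,6)·0.09^6·0.91^6 = 0.000279
  k=7: C(12,7)·0.09^7·0.91^5 = 0.000024
  k=8: C(12,8)·0.09^8·0.91^4 = 0.000001
Total = 0.002721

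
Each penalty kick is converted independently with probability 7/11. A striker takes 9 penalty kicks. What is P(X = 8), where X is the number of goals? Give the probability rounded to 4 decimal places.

0.0880

X ~ Binomial(n=9, p=0.636364).
P(X=8) = C(9,8) · p^8 · (1−p)^1
= 9 · 0.026893 · 0.36364 = 0.088014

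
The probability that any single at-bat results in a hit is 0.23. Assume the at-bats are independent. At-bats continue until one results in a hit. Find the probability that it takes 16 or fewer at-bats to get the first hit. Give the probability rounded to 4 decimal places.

Y = number of at-bats to the first success; geometric, p = 0.23.
P(Y ≤ 16) = 1 − (1−p)^16 = 1 − 0.015270 = 0.984730

0.9847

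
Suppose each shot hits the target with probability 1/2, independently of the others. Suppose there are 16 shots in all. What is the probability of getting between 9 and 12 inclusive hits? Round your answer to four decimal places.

0.3912

X ~ Binomial(16, 0.50); P(9 ≤ X ≤ 12) = Σ C(16,k) p^k (1−p)^(16−k) over k:
  k=9: C(16,9)·0.50^9·0.50^7 = 0.174561
  k=10: C(16,10)·0.50^10·0.50^6 = 0.122192
  k=11: C(16,11)·0.50^11·0.50^5 = 0.066650
  k=12: C(16,12)·0.50^12·0.50^4 = 0.027771
Total = 0.391174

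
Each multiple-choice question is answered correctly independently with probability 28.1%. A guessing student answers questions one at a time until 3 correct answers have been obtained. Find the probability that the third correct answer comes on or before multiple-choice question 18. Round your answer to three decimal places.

0.917

Finishing within 18 multiple-choice questions ⇔ at least 3 successes in the first 18. With X ~ Binomial(18, 0.281), P(Y ≤ 18) = 1 − P(X ≤ 2).
  k=0: C(18,0)·0.281^0·0.719^18 = 0.00264
  k=1: C(18,1)·0.281^1·0.719^17 = 0.01855
  k=2: C(18,2)·0.281^2·0.719^16 = 0.06163
1 − 0.08281 = 0.91719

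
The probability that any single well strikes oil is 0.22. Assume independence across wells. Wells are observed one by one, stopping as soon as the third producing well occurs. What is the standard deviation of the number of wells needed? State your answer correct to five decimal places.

6.95321

Y = total wells until the third success; negative binomial with r=3, p=0.22.
SD(Y) = √[r(1−p)/p²] = √(48.3471074) = 6.9532084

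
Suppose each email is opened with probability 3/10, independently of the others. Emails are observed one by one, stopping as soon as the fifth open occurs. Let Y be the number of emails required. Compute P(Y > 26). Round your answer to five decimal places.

Needing more than 26 emails ⇔ fewer than 5 successes in the first 26. With X ~ Binomial(26, 0.30), P(Y > 26) = P(X ≤ 4).
  k=0: C(26,0)·0.30^0·0.70^26 = 0.0000939
  k=1: C(26,1)·0.30^1·0.70^25 = 0.0010460
  k=2: C(26,2)·0.30^2·0.70^24 = 0.0056038
  k=3: C(26,3)·0.30^3·0.70^23 = 0.0192129
  k=4: C(26,4)·0.30^4·0.70^22 = 0.0473460
P(X ≤ 4) = 0.0733025

0.07330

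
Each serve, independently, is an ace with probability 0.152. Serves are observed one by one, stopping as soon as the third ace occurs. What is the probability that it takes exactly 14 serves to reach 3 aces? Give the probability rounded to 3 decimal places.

Y = trial on which the third success occurs; negative binomial, r=3, p=0.152.
P(Y=14) = C(13,2) · p^3 · (1−p)^11
= 78 · 0.0035118 · 0.16306 = 0.04467

0.045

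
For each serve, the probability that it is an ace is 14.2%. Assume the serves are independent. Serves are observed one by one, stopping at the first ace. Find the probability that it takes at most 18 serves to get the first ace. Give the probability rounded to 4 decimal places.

0.9365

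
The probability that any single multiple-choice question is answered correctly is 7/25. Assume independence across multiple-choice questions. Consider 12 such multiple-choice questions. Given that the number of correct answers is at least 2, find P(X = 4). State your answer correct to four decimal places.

0.2469

X ~ Binomial(12, 0.28). Want P(X=4 | X≥2) = P(X=4) / P(X≥2).
P(X=4) = C(12,4)·0.28^4·0.72^8 = 0.219734
P(X≥2) = 1 − 0.019408 − 0.090573 = 0.890019
Ratio = 0.219734 / 0.890019 = 0.246887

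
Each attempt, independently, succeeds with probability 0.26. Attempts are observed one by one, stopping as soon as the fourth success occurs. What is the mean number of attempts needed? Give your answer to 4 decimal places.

Y = total attempts until the fourth success; negative binomial with r=4, p=0.26.
E[Y] = r / p = 4 / 0.26 = 15.384615

15.3846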